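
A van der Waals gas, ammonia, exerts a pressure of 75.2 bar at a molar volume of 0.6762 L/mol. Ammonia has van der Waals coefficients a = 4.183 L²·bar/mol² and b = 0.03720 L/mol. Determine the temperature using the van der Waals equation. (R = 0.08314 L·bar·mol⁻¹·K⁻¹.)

T = (P + a/V_m²)(V_m − b)/R
P + a/V_m² = 75.2 + 4.183/(0.6762)² = 84.348 bar
V_m − b = 0.6762 − 0.03720 = 0.63900 L/mol
T = (84.348)(0.63900)/0.08314 = 648.3 K

T ≈ 648.3 K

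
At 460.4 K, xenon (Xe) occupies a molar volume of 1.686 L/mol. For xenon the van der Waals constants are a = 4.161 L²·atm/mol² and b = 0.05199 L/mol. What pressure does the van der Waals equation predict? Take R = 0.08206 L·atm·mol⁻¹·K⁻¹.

P = RT/(V_m − b) − a/V_m²
RT/(V_m − b) = (0.08206)(460.4)/(1.686 − 0.05199) = 37.780/1.6340 = 23.121 atm
a/V_m² = 4.161/(1.686)² = 1.4638 atm
P = 23.121 − 1.4638 = 21.66 atm

P ≈ 21.66 atm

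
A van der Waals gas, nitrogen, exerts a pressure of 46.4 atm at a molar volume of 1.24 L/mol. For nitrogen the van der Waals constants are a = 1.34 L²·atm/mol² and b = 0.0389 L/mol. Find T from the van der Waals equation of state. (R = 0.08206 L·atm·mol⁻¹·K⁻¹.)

T ≈ 691.9 K

T = (P + a/V_m²)(V_m − b)/R
P + a/V_m² = 46.4 + 1.34/(1.24)² = 47.271 atm
V_m − b = 1.24 − 0.0389 = 1.2011 L/mol
T = (47.271)(1.2011)/0.08206 = 691.9 K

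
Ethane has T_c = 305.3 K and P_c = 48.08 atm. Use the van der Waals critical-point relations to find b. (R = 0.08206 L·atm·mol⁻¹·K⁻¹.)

From T_c = 8a/(27Rb) and P_c = a/(27b²): b = R T_c/(8 P_c).
b = (0.08206)(305.3)/(8×48.08) = 25.053/384.64 = 0.06513 L/mol

b ≈ 0.06513 L/mol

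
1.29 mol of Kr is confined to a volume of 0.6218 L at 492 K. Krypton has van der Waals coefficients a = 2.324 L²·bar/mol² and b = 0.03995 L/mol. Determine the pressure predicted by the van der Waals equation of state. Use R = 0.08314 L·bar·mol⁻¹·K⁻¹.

P ≈ 82.53 bar

P = nRT/(V − nb) − a n²/V²
nRT/(V − nb) = (1.29)(0.08314)(492)/(0.6218 − 1.29×0.03995) = 52.767/0.57026 = 92.531 bar
a n²/V² = (2.324)(1.29)²/(0.6218)² = 10.003 bar
P = 92.531 − 10.003 = 82.53 bar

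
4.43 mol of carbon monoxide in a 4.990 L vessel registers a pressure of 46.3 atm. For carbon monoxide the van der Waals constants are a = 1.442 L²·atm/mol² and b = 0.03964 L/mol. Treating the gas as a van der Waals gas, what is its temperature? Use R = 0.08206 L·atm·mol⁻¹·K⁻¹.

T ≈ 628.2 K

T = (P + a n²/V²)(V − nb)/(nR)
P + a n²/V² = 46.3 + (1.442)(4.43)²/(4.990)² = 47.437 atm
V − nb = 4.990 − (4.43)(0.03964) = 4.8144 L
T = (47.437)(4.8144)/((4.43)(0.08206)) = 628.2 K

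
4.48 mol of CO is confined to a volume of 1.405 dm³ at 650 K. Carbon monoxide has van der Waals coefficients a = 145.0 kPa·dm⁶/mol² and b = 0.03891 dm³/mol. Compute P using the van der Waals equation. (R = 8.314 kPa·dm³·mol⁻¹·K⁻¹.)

P ≈ 18198 kPa

P = nRT/(V − nb) − a n²/V²
nRT/(V − nb) = (4.48)(8.314)(650)/(1.405 − 4.48×0.03891) = 24210/1.2307 = 19672 kPa
a n²/V² = (145.0)(4.48)²/(1.405)² = 1474.3 kPa
P = 19672 − 1474.3 = 18198 kPa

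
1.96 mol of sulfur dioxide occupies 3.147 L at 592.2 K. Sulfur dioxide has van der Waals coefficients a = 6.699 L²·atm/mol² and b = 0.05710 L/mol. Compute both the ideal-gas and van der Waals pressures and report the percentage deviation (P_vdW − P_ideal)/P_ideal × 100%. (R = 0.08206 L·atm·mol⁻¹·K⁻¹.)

-4.90 %

Ideal: P_ideal = nRT/V = (1.96)(0.08206)(592.2)/3.147 = 30.2663 atm
vdW: P = nRT/(V − nb) − a n²/V² = 95.2480/3.03508 − 25.7349/9.90361 = 31.3824 − 2.59854 = 28.7839 atm
% deviation = (28.7839 − 30.2663)/30.2663 × 100% = -4.90%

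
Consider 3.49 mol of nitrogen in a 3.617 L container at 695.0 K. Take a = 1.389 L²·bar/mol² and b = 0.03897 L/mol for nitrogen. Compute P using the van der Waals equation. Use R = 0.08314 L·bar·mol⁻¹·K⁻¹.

P = nRT/(V − nb) − a n²/V²
nRT/(V − nb) = (3.49)(0.08314)(695.0)/(3.617 − 3.49×0.03897) = 201.66/3.4810 = 57.932 bar
a n²/V² = (1.389)(3.49)²/(3.617)² = 1.2932 bar
P = 57.932 − 1.2932 = 56.64 bar

P ≈ 56.64 bar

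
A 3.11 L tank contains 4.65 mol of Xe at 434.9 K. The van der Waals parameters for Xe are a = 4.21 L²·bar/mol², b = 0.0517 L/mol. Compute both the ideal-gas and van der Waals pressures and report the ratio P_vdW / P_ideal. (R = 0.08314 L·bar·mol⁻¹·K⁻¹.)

P_vdW / P_ideal ≈ 0.9097

Ideal: P_ideal = nRT/V = (4.65)(0.08314)(434.9)/3.11 = 54.0620 bar
vdW: P = nRT/(V − nb) − a n²/V² = 168.133/2.86960 − 91.0307/9.67210 = 58.5911 − 9.41168 = 49.1794 bar
Ratio = 49.1794/54.0620 = 0.9097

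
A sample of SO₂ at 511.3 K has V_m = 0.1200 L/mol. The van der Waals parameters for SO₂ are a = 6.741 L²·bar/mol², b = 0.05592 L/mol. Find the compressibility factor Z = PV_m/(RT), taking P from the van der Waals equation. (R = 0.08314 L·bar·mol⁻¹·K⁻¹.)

P = RT/(V_m − b) − a/V_m² = (0.08314)(511.3)/(0.1200 − 0.05592) − 6.741/(0.1200)²
  = 42.509/0.064080 − 468.13 = 663.37 − 468.13 = 195.24 bar
Z = PV_m/(RT) = (195.24)(0.1200)/((0.08314)(511.3)) = 23.429/42.509 = 0.5512

Z ≈ 0.5512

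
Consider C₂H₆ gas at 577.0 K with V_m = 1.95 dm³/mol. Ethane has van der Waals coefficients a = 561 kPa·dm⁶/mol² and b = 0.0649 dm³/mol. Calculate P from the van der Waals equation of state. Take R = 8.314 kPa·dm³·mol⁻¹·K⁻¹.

P ≈ 2397 kPa

P = RT/(V_m − b) − a/V_m²
RT/(V_m − b) = (8.314)(577.0)/(1.95 − 0.0649) = 4797.2/1.8851 = 2544.8 kPa
a/V_m² = 561/(1.95)² = 147.53 kPa
P = 2544.8 − 147.53 = 2397 kPa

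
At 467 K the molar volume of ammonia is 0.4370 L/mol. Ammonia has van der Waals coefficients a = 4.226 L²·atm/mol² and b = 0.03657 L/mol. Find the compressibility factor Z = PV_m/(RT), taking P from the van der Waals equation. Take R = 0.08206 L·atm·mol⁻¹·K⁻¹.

Z ≈ 0.8390

P = RT/(V_m − b) − a/V_m² = (0.08206)(467)/(0.4370 − 0.03657) − 4.226/(0.4370)²
  = 38.322/0.40043 − 22.129 = 95.702 − 22.129 = 73.573 atm
Z = PV_m/(RT) = (73.573)(0.4370)/((0.08206)(467)) = 32.151/38.322 = 0.8390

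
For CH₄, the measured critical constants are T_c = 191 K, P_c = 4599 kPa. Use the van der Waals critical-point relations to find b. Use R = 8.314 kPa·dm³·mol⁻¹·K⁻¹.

b ≈ 0.04316 dm³/mol

From T_c = 8a/(27Rb) and P_c = a/(27b²): b = R T_c/(8 P_c).
b = (8.314)(191)/(8×4599) = 1588.0/36792 = 0.04316 dm³/mol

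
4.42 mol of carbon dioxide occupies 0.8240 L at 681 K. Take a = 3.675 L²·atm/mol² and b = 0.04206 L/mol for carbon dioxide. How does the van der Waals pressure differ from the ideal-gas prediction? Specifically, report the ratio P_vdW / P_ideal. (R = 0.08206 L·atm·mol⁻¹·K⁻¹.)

P_vdW / P_ideal ≈ 0.9386

Ideal: P_ideal = nRT/V = (4.42)(0.08206)(681)/0.8240 = 299.760 atm
vdW: P = nRT/(V − nb) − a n²/V² = 247.002/0.638095 − 71.7963/0.678976 = 387.093 − 105.742 = 281.351 atm
Ratio = 281.351/299.760 = 0.9386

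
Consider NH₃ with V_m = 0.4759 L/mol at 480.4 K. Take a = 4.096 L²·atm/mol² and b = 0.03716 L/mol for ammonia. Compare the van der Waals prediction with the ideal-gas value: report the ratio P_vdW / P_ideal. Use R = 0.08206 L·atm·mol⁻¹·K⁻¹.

Ideal: P_ideal = RT/V_m = (0.08206)(480.4)/0.4759 = 82.8359 atm
vdW: P = RT/(V_m − b) − a/V_m² = 39.4216/0.438740 − 4.096/0.226481 = 89.8518 − 18.0854 = 71.7664 atm
Ratio = 71.7664/82.8359 = 0.8664

P_vdW / P_ideal ≈ 0.8664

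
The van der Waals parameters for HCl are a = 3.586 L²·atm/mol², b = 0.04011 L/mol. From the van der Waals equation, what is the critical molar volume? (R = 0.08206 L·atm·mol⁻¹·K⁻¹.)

For a van der Waals gas, V_m,c = 3b.
V_m,c = 3×0.04011 = 0.1203 L/mol

V_m,c ≈ 0.1203 L/mol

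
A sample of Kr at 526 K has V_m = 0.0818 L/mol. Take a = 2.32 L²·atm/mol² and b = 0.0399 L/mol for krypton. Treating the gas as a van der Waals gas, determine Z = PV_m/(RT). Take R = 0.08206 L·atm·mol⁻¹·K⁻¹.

P = RT/(V_m − b) − a/V_m² = (0.08206)(526)/(0.0818 − 0.0399) − 2.32/(0.0818)²
  = 43.164/0.041900 − 346.72 = 1030.2 − 346.72 = 683.5 atm
Z = PV_m/(RT) = (683.5)(0.0818)/((0.08206)(526)) = 55.910/43.164 = 1.295

Z ≈ 1.295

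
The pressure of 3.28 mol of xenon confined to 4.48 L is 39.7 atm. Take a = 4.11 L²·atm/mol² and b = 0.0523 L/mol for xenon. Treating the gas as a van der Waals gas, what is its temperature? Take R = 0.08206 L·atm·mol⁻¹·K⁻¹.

T ≈ 670.8 K

T = (P + a n²/V²)(V − nb)/(nR)
P + a n²/V² = 39.7 + (4.11)(3.28)²/(4.48)² = 41.903 atm
V − nb = 4.48 − (3.28)(0.0523) = 4.3085 L
T = (41.903)(4.3085)/((3.28)(0.08206)) = 670.8 K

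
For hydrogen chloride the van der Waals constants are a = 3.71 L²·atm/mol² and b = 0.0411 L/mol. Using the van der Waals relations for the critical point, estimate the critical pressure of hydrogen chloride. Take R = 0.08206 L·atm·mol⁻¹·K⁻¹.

For a van der Waals gas, P_c = a/(27b²).
P_c = 3.71/(27×(0.0411)²) = 3.71/0.045609 = 81.34 atm

P_c ≈ 81.34 atm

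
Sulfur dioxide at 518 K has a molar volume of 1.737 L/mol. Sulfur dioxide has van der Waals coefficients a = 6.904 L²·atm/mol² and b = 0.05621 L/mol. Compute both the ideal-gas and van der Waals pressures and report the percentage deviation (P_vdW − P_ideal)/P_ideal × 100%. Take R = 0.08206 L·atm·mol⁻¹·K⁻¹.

-6.01 %

Ideal: P_ideal = RT/V_m = (0.08206)(518)/1.737 = 24.4715 atm
vdW: P = RT/(V_m − b) − a/V_m² = 42.5071/1.68079 − 6.904/3.01717 = 25.2900 − 2.28824 = 23.0018 atm
% deviation = (23.0018 − 24.4715)/24.4715 × 100% = -6.01%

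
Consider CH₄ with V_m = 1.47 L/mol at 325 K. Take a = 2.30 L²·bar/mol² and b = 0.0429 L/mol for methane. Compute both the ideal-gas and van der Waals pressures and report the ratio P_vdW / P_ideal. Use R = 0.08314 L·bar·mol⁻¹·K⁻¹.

Ideal: P_ideal = RT/V_m = (0.08314)(325)/1.47 = 18.3813 bar
vdW: P = RT/(V_m − b) − a/V_m² = 27.0205/1.42710 − 2.30/2.16090 = 18.9339 − 1.06437 = 17.8695 bar
Ratio = 17.8695/18.3813 = 0.9722

P_vdW / P_ideal ≈ 0.9722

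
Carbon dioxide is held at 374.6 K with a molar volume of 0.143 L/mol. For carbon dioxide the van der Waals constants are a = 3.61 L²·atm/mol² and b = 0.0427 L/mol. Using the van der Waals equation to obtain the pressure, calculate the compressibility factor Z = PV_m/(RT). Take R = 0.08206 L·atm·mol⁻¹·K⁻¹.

Z ≈ 0.6045

P = RT/(V_m − b) − a/V_m² = (0.08206)(374.6)/(0.143 − 0.0427) − 3.61/(0.143)²
  = 30.740/0.10030 − 176.54 = 306.48 − 176.54 = 129.94 atm
Z = PV_m/(RT) = (129.94)(0.143)/((0.08206)(374.6)) = 18.581/30.740 = 0.6045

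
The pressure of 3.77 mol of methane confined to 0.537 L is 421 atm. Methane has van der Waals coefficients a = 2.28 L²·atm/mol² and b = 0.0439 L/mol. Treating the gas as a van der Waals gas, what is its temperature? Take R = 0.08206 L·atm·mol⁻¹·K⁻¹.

T = (P + a n²/V²)(V − nb)/(nR)
P + a n²/V² = 421 + (2.28)(3.77)²/(0.537)² = 533.37 atm
V − nb = 0.537 − (3.77)(0.0439) = 0.37150 L
T = (533.37)(0.37150)/((3.77)(0.08206)) = 640.5 K

T ≈ 640.5 K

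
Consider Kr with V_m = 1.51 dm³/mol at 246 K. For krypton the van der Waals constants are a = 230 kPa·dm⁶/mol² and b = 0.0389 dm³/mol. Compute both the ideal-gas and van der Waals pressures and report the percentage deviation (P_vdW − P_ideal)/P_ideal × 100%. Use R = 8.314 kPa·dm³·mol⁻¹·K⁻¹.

-4.80 %

Ideal: P_ideal = RT/V_m = (8.314)(246)/1.51 = 1354.47 kPa
vdW: P = RT/(V_m − b) − a/V_m² = 2045.24/1.47110 − 230/2.28010 = 1390.28 − 100.873 = 1289.41 kPa
% deviation = (1289.41 − 1354.47)/1354.47 × 100% = -4.80%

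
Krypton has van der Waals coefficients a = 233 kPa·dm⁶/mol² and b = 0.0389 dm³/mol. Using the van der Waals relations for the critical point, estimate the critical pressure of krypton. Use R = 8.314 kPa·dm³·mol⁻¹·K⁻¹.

For a van der Waals gas, P_c = a/(27b²).
P_c = 233/(27×(0.0389)²) = 233/0.040857 = 5703 kPa

P_c ≈ 5703 kPa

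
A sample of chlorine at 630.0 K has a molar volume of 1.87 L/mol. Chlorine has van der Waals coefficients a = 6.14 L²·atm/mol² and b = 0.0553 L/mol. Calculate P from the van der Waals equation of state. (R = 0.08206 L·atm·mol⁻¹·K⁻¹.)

P = RT/(V_m − b) − a/V_m²
RT/(V_m − b) = (0.08206)(630.0)/(1.87 − 0.0553) = 51.698/1.8147 = 28.488 atm
a/V_m² = 6.14/(1.87)² = 1.7558 atm
P = 28.488 − 1.7558 = 26.73 atm

P ≈ 26.73 atm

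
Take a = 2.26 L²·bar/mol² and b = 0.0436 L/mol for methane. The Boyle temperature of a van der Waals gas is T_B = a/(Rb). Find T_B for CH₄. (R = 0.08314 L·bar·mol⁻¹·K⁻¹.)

For a van der Waals gas the second virial coefficient B₂ = b − a/(RT) vanishes at T_B = a/(Rb).
T_B = 2.26/(0.08314×0.0436) = 2.26/0.0036249 = 623.5 K

T_B ≈ 623.5 K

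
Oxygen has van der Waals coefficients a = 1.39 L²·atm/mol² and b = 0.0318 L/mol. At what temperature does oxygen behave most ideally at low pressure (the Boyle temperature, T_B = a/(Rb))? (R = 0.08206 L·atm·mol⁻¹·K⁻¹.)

T_B ≈ 532.7 K

For a van der Waals gas the second virial coefficient B₂ = b − a/(RT) vanishes at T_B = a/(Rb).
T_B = 1.39/(0.08206×0.0318) = 1.39/0.0026095 = 532.7 K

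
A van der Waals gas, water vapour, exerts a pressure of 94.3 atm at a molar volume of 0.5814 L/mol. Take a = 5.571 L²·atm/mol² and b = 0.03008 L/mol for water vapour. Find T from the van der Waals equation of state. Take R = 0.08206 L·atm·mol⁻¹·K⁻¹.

T = (P + a/V_m²)(V_m − b)/R
P + a/V_m² = 94.3 + 5.571/(0.5814)² = 110.78 atm
V_m − b = 0.5814 − 0.03008 = 0.55132 L/mol
T = (110.78)(0.55132)/0.08206 = 744.3 K

T ≈ 744.3 K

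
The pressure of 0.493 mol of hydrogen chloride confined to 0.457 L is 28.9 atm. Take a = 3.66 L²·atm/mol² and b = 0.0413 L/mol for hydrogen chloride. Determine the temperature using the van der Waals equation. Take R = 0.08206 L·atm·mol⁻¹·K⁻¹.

T = (P + a n²/V²)(V − nb)/(nR)
P + a n²/V² = 28.9 + (3.66)(0.493)²/(0.457)² = 33.159 atm
V − nb = 0.457 − (0.493)(0.0413) = 0.43664 L
T = (33.159)(0.43664)/((0.493)(0.08206)) = 357.9 K

T ≈ 357.9 K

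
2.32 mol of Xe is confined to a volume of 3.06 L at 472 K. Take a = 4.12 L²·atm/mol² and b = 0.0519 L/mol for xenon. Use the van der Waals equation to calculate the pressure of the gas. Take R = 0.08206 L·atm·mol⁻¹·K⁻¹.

P = nRT/(V − nb) − a n²/V²
nRT/(V − nb) = (2.32)(0.08206)(472)/(3.06 − 2.32×0.0519) = 89.859/2.9396 = 30.568 atm
a n²/V² = (4.12)(2.32)²/(3.06)² = 2.3683 atm
P = 30.568 − 2.3683 = 28.20 atm

P ≈ 28.20 atm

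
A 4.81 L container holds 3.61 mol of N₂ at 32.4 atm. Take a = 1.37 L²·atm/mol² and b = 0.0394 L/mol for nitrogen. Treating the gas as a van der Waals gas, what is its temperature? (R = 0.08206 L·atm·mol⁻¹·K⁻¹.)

T ≈ 522.7 K

T = (P + a n²/V²)(V − nb)/(nR)
P + a n²/V² = 32.4 + (1.37)(3.61)²/(4.81)² = 33.172 atm
V − nb = 4.81 − (3.61)(0.0394) = 4.6678 L
T = (33.172)(4.6678)/((3.61)(0.08206)) = 522.7 K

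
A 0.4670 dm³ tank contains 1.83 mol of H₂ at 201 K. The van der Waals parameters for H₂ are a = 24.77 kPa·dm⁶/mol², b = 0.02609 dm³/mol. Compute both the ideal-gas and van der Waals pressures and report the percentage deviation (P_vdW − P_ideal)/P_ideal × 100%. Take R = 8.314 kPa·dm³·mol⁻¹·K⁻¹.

5.58 %

Ideal: P_ideal = nRT/V = (1.83)(8.314)(201)/0.4670 = 6548.48 kPa
vdW: P = nRT/(V − nb) − a n²/V² = 3058.14/0.419255 − 82.9523/0.218089 = 7294.22 − 380.360 = 6913.86 kPa
% deviation = (6913.86 − 6548.48)/6548.48 × 100% = 5.58%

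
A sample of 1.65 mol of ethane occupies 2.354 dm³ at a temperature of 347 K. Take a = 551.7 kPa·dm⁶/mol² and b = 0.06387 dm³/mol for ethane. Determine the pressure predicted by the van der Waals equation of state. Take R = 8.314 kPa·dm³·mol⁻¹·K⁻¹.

P = nRT/(V − nb) − a n²/V²
nRT/(V − nb) = (1.65)(8.314)(347)/(2.354 − 1.65×0.06387) = 4760.2/2.2486 = 2117.0 kPa
a n²/V² = (551.7)(1.65)²/(2.354)² = 271.06 kPa
P = 2117.0 − 271.06 = 1846 kPa

P ≈ 1846 kPa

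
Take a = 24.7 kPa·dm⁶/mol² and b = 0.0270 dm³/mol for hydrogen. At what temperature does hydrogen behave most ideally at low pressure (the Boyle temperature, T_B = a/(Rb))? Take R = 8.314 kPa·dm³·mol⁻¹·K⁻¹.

For a van der Waals gas the second virial coefficient B₂ = b − a/(RT) vanishes at T_B = a/(Rb).
T_B = 24.7/(8.314×0.0270) = 24.7/0.22448 = 110.0 K

T_B ≈ 110.0 K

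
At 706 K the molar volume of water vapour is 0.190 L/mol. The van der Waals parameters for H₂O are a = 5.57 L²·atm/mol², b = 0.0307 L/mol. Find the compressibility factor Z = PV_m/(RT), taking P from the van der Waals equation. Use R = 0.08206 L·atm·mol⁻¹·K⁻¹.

P = RT/(V_m − b) − a/V_m² = (0.08206)(706)/(0.190 − 0.0307) − 5.57/(0.190)²
  = 57.934/0.15930 − 154.29 = 363.68 − 154.29 = 209.39 atm
Z = PV_m/(RT) = (209.39)(0.190)/((0.08206)(706)) = 39.784/57.934 = 0.6867

Z ≈ 0.6867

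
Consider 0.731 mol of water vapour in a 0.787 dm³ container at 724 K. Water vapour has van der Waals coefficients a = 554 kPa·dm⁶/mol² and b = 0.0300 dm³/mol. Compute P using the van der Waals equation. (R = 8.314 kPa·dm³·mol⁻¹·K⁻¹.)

P ≈ 5273 kPa

P = nRT/(V − nb) − a n²/V²
nRT/(V − nb) = (0.731)(8.314)(724)/(0.787 − 0.731×0.0300) = 4400.1/0.76507 = 5751.2 kPa
a n²/V² = (554)(0.731)²/(0.787)² = 477.96 kPa
P = 5751.2 − 477.96 = 5273 kPa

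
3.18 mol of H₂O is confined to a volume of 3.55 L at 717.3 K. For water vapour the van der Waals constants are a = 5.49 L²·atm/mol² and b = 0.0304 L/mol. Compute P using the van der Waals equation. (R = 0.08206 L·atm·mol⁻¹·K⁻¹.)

P ≈ 49.80 atm

P = nRT/(V − nb) − a n²/V²
nRT/(V − nb) = (3.18)(0.08206)(717.3)/(3.55 − 3.18×0.0304) = 187.18/3.4533 = 54.203 atm
a n²/V² = (5.49)(3.18)²/(3.55)² = 4.4052 atm
P = 54.203 − 4.4052 = 49.80 atm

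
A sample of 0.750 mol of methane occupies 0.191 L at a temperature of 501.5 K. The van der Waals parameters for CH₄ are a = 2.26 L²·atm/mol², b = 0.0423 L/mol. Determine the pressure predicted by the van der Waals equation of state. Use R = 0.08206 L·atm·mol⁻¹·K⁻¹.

P ≈ 158.9 atm

P = nRT/(V − nb) − a n²/V²
nRT/(V − nb) = (0.750)(0.08206)(501.5)/(0.191 − 0.750×0.0423) = 30.865/0.15928 = 193.78 atm
a n²/V² = (2.26)(0.750)²/(0.191)² = 34.847 atm
P = 193.78 − 34.847 = 158.9 atm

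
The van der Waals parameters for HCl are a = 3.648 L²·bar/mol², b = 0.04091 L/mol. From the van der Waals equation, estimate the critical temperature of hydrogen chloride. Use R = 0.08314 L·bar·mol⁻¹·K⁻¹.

T_c ≈ 317.8 K

For a van der Waals gas, T_c = 8a/(27Rb).
T_c = 8×3.648/(27×0.08314×0.04091) = 29.184/0.091834 = 317.8 K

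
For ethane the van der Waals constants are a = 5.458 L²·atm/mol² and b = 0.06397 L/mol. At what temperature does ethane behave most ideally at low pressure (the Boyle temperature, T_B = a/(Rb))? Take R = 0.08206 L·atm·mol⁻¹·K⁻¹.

For a van der Waals gas the second virial coefficient B₂ = b − a/(RT) vanishes at T_B = a/(Rb).
T_B = 5.458/(0.08206×0.06397) = 5.458/0.0052494 = 1040 K

T_B ≈ 1040 K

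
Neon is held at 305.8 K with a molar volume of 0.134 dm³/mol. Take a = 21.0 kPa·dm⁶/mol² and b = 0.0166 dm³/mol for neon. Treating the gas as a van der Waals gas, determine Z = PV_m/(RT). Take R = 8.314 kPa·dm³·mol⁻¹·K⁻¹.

P = RT/(V_m − b) − a/V_m² = (8.314)(305.8)/(0.134 − 0.0166) − 21.0/(0.134)²
  = 2542.4/0.11740 − 1169.5 = 21656 − 1169.5 = 20487 kPa
Z = PV_m/(RT) = (20487)(0.134)/((8.314)(305.8)) = 2745.3/2542.4 = 1.080

Z ≈ 1.080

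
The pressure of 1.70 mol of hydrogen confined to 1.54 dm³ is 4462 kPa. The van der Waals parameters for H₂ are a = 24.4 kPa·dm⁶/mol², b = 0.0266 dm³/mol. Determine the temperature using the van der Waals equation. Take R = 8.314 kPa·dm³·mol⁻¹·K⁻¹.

T = (P + a n²/V²)(V − nb)/(nR)
P + a n²/V² = 4462 + (24.4)(1.70)²/(1.54)² = 4491.7 kPa
V − nb = 1.54 − (1.70)(0.0266) = 1.4948 dm³
T = (4491.7)(1.4948)/((1.70)(8.314)) = 475.0 K

T ≈ 475.0 K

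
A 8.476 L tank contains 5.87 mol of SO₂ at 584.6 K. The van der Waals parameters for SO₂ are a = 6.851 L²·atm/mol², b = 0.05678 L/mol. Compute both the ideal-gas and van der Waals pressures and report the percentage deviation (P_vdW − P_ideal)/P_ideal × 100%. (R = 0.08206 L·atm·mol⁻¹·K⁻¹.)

-5.80 %

Ideal: P_ideal = nRT/V = (5.87)(0.08206)(584.6)/8.476 = 33.2229 atm
vdW: P = nRT/(V − nb) − a n²/V² = 281.597/8.14270 − 236.064/71.8426 = 34.5828 − 3.28585 = 31.2970 atm
% deviation = (31.2970 − 33.2229)/33.2229 × 100% = -5.80%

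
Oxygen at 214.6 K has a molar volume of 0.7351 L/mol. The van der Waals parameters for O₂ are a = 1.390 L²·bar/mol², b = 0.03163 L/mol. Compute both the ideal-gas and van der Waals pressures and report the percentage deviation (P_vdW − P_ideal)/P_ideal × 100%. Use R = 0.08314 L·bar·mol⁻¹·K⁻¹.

-6.10 %

Ideal: P_ideal = RT/V_m = (0.08314)(214.6)/0.7351 = 24.2713 bar
vdW: P = RT/(V_m − b) − a/V_m² = 17.8418/0.703470 − 1.390/0.540372 = 25.3626 − 2.57230 = 22.7903 bar
% deviation = (22.7903 − 24.2713)/24.2713 × 100% = -6.10%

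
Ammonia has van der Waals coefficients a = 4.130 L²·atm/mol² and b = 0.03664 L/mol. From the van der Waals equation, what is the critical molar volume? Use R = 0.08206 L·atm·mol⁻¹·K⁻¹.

For a van der Waals gas, V_m,c = 3b.
V_m,c = 3×0.03664 = 0.1099 L/mol

V_m,c ≈ 0.1099 L/mol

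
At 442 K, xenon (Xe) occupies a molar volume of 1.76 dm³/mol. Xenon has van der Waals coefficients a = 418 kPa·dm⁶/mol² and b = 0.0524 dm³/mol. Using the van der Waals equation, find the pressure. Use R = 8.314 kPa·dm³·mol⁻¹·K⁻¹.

P ≈ 2017 kPa

P = RT/(V_m − b) − a/V_m²
RT/(V_m − b) = (8.314)(442)/(1.76 − 0.0524) = 3674.8/1.7076 = 2152.0 kPa
a/V_m² = 418/(1.76)² = 134.94 kPa
P = 2152.0 − 134.94 = 2017 kPa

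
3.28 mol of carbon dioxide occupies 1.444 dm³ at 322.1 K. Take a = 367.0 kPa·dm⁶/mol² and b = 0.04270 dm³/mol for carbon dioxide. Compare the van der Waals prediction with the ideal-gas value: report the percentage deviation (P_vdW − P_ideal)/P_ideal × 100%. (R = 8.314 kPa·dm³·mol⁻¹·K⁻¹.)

Ideal: P_ideal = nRT/V = (3.28)(8.314)(322.1)/1.444 = 6082.85 kPa
vdW: P = nRT/(V − nb) − a n²/V² = 8783.64/1.30394 − 3948.33/2.08514 = 6736.23 − 1893.56 = 4842.67 kPa
% deviation = (4842.67 − 6082.85)/6082.85 × 100% = -20.39%

-20.39 %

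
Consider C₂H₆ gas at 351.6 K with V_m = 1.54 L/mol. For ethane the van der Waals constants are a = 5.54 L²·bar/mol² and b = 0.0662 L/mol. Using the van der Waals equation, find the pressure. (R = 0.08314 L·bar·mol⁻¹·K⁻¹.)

P ≈ 17.50 bar

P = RT/(V_m − b) − a/V_m²
RT/(V_m − b) = (0.08314)(351.6)/(1.54 − 0.0662) = 29.232/1.4738 = 19.834 bar
a/V_m² = 5.54/(1.54)² = 2.3360 bar
P = 19.834 − 2.3360 = 17.50 bar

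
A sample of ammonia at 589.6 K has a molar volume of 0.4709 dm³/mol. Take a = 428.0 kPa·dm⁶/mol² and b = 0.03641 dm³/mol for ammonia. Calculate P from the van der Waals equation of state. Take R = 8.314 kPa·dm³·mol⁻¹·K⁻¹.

P = RT/(V_m − b) − a/V_m²
RT/(V_m − b) = (8.314)(589.6)/(0.4709 − 0.03641) = 4901.9/0.43449 = 11282 kPa
a/V_m² = 428.0/(0.4709)² = 1930.1 kPa
P = 11282 − 1930.1 = 9352 kPa

P ≈ 9352 kPa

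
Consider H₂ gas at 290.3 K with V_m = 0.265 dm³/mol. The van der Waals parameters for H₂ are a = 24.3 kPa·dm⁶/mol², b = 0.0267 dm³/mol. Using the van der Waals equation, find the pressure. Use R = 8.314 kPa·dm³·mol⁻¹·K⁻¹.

P ≈ 9782 kPa

P = RT/(V_m − b) − a/V_m²
RT/(V_m − b) = (8.314)(290.3)/(0.265 − 0.0267) = 2413.6/0.23830 = 10128 kPa
a/V_m² = 24.3/(0.265)² = 346.03 kPa
P = 10128 − 346.03 = 9782 kPa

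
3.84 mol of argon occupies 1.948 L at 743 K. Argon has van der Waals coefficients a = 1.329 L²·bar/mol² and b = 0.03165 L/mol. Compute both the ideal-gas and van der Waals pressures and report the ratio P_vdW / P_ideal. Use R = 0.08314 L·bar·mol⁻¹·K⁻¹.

Ideal: P_ideal = nRT/V = (3.84)(0.08314)(743)/1.948 = 121.770 bar
vdW: P = nRT/(V − nb) − a n²/V² = 237.208/1.82646 − 19.5969/3.79470 = 129.873 − 5.16428 = 124.709 bar
Ratio = 124.709/121.770 = 1.024

P_vdW / P_ideal ≈ 1.024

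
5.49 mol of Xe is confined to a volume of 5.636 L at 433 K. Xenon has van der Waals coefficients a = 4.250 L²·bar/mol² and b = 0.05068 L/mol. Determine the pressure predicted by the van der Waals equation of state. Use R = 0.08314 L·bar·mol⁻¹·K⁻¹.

P ≈ 32.86 bar

P = nRT/(V − nb) − a n²/V²
nRT/(V − nb) = (5.49)(0.08314)(433)/(5.636 − 5.49×0.05068) = 197.64/5.3578 = 36.888 bar
a n²/V² = (4.250)(5.49)²/(5.636)² = 4.0327 bar
P = 36.888 − 4.0327 = 32.86 bar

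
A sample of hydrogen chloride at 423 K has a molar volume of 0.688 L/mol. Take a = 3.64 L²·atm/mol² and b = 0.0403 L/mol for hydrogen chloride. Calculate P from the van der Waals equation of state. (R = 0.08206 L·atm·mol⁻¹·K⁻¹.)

P = RT/(V_m − b) − a/V_m²
RT/(V_m − b) = (0.08206)(423)/(0.688 − 0.0403) = 34.711/0.64770 = 53.591 atm
a/V_m² = 3.64/(0.688)² = 7.6900 atm
P = 53.591 − 7.6900 = 45.90 atm

P ≈ 45.90 atm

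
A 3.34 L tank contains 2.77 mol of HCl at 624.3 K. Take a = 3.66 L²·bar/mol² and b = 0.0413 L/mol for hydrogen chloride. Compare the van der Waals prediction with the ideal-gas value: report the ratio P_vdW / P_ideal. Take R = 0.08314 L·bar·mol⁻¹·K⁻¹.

Ideal: P_ideal = nRT/V = (2.77)(0.08314)(624.3)/3.34 = 43.0464 bar
vdW: P = nRT/(V − nb) − a n²/V² = 143.775/3.22560 − 28.0828/11.1556 = 44.5731 − 2.51737 = 42.0557 bar
Ratio = 42.0557/43.0464 = 0.9770

P_vdW / P_ideal ≈ 0.9770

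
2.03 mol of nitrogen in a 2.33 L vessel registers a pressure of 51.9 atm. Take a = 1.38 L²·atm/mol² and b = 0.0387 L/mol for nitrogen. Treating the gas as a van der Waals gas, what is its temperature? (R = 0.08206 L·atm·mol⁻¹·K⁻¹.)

T = (P + a n²/V²)(V − nb)/(nR)
P + a n²/V² = 51.9 + (1.38)(2.03)²/(2.33)² = 52.948 atm
V − nb = 2.33 − (2.03)(0.0387) = 2.2514 L
T = (52.948)(2.2514)/((2.03)(0.08206)) = 715.6 K

T ≈ 715.6 K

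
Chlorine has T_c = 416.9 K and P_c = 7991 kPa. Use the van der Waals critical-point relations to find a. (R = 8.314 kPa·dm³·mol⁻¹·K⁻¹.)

From T_c = 8a/(27Rb) and P_c = a/(27b²): a = 27 R² T_c²/(64 P_c).
a = 27×(8.314)²×(416.9)²/(64×7991) = 324375164/511424 = 634.3 kPa·dm⁶/mol²

a ≈ 634.3 kPa·dm⁶/mol²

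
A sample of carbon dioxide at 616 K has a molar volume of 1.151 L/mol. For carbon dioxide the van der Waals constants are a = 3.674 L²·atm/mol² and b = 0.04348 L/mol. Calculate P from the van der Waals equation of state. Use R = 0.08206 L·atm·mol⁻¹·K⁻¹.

P = RT/(V_m − b) − a/V_m²
RT/(V_m − b) = (0.08206)(616)/(1.151 − 0.04348) = 50.549/1.1075 = 45.642 atm
a/V_m² = 3.674/(1.151)² = 2.7732 atm
P = 45.642 − 2.7732 = 42.87 atm

P ≈ 42.87 atm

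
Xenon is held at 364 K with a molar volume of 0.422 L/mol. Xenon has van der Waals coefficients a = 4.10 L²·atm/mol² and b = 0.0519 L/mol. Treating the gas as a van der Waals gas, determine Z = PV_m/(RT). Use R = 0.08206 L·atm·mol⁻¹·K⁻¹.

Z ≈ 0.8150

P = RT/(V_m − b) − a/V_m² = (0.08206)(364)/(0.422 − 0.0519) − 4.10/(0.422)²
  = 29.870/0.37010 − 23.023 = 80.708 − 23.023 = 57.685 atm
Z = PV_m/(RT) = (57.685)(0.422)/((0.08206)(364)) = 24.343/29.870 = 0.8150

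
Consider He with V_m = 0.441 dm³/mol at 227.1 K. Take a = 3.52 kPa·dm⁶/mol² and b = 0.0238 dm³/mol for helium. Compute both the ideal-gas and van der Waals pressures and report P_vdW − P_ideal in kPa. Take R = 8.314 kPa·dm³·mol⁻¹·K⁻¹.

Ideal: P_ideal = RT/V_m = (8.314)(227.1)/0.441 = 4281.43 kPa
vdW: P = RT/(V_m − b) − a/V_m² = 1888.11/0.417200 − 3.52/0.194481 = 4525.67 − 18.0995 = 4507.57 kPa
ΔP = 4507.57 − 4281.43 = 226.1 kPa

ΔP ≈ 226.1 kPa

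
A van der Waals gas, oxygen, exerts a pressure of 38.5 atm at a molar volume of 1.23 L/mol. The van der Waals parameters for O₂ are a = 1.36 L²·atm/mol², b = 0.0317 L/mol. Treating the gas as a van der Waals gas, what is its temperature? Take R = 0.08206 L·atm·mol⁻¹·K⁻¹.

T ≈ 575.3 K

T = (P + a/V_m²)(V_m − b)/R
P + a/V_m² = 38.5 + 1.36/(1.23)² = 39.399 atm
V_m − b = 1.23 − 0.0317 = 1.1983 L/mol
T = (39.399)(1.1983)/0.08206 = 575.3 K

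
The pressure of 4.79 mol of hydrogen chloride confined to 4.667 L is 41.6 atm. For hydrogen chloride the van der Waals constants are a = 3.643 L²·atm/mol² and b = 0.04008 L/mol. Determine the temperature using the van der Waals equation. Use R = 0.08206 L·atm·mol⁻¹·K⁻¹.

T = (P + a n²/V²)(V − nb)/(nR)
P + a n²/V² = 41.6 + (3.643)(4.79)²/(4.667)² = 45.438 atm
V − nb = 4.667 − (4.79)(0.04008) = 4.4750 L
T = (45.438)(4.4750)/((4.79)(0.08206)) = 517.3 K

T ≈ 517.3 K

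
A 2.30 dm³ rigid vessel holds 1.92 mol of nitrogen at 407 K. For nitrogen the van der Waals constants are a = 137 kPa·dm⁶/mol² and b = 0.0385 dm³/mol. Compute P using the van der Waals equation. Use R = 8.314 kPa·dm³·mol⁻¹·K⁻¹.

P = nRT/(V − nb) − a n²/V²
nRT/(V − nb) = (1.92)(8.314)(407)/(2.30 − 1.92×0.0385) = 6496.9/2.2261 = 2918.5 kPa
a n²/V² = (137)(1.92)²/(2.30)² = 95.470 kPa
P = 2918.5 − 95.470 = 2823 kPa

P ≈ 2823 kPa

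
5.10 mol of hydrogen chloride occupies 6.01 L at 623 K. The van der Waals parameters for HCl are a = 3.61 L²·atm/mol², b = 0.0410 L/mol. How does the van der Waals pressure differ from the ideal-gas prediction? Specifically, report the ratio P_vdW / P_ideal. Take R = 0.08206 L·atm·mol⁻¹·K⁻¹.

P_vdW / P_ideal ≈ 0.9761

Ideal: P_ideal = nRT/V = (5.10)(0.08206)(623)/6.01 = 43.3826 atm
vdW: P = nRT/(V − nb) − a n²/V² = 260.729/5.80090 − 93.8961/36.1201 = 44.9463 − 2.59955 = 42.3468 atm
Ratio = 42.3468/43.3826 = 0.9761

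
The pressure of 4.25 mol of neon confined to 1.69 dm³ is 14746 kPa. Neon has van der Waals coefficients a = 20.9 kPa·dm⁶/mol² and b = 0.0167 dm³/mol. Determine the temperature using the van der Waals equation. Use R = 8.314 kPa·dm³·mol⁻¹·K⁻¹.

T = (P + a n²/V²)(V − nb)/(nR)
P + a n²/V² = 14746 + (20.9)(4.25)²/(1.69)² = 14878 kPa
V − nb = 1.69 − (4.25)(0.0167) = 1.6190 dm³
T = (14878)(1.6190)/((4.25)(8.314)) = 681.7 K

T ≈ 681.7 K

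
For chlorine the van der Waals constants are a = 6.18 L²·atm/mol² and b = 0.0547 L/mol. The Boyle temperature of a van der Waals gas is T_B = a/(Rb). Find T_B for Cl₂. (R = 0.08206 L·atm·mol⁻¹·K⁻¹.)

For a van der Waals gas the second virial coefficient B₂ = b − a/(RT) vanishes at T_B = a/(Rb).
T_B = 6.18/(0.08206×0.0547) = 6.18/0.0044887 = 1377 K

T_B ≈ 1377 K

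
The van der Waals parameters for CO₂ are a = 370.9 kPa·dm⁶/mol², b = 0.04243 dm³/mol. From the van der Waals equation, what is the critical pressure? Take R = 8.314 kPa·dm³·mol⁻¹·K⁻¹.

For a van der Waals gas, P_c = a/(27b²).
P_c = 370.9/(27×(0.04243)²) = 370.9/0.048608 = 7630 kPa

P_c ≈ 7630 kPa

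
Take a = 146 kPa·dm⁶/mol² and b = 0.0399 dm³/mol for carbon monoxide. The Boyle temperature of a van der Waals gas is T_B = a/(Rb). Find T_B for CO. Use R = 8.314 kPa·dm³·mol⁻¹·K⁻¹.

T_B ≈ 440.1 K

For a van der Waals gas the second virial coefficient B₂ = b − a/(RT) vanishes at T_B = a/(Rb).
T_B = 146/(8.314×0.0399) = 146/0.33173 = 440.1 K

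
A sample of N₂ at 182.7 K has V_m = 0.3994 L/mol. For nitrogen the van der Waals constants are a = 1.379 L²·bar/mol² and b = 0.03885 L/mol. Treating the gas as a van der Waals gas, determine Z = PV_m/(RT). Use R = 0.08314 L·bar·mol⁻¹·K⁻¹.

P = RT/(V_m − b) − a/V_m² = (0.08314)(182.7)/(0.3994 − 0.03885) − 1.379/(0.3994)²
  = 15.190/0.36055 − 8.6447 = 42.130 − 8.6447 = 33.485 bar
Z = PV_m/(RT) = (33.485)(0.3994)/((0.08314)(182.7)) = 13.374/15.190 = 0.8804

Z ≈ 0.8804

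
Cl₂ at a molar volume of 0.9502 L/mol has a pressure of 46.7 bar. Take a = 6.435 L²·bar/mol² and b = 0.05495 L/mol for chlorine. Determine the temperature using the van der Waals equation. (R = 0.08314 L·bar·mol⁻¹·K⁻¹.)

T ≈ 579.6 K

T = (P + a/V_m²)(V_m − b)/R
P + a/V_m² = 46.7 + 6.435/(0.9502)² = 53.827 bar
V_m − b = 0.9502 − 0.05495 = 0.89525 L/mol
T = (53.827)(0.89525)/0.08314 = 579.6 K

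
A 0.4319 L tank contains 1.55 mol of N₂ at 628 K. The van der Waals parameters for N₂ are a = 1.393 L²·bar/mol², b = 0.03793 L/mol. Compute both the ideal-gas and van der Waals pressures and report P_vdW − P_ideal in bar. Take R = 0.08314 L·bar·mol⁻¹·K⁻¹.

Ideal: P_ideal = nRT/V = (1.55)(0.08314)(628)/0.4319 = 187.378 bar
vdW: P = nRT/(V − nb) − a n²/V² = 80.9285/0.373109 − 3.34668/0.186538 = 216.903 − 17.9410 = 198.962 bar
ΔP = 198.962 − 187.378 = 11.58 bar

ΔP ≈ 11.58 bar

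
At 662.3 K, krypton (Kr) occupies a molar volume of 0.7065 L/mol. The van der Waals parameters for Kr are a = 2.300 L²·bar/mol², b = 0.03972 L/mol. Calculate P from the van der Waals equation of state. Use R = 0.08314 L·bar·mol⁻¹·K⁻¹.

P = RT/(V_m − b) − a/V_m²
RT/(V_m − b) = (0.08314)(662.3)/(0.7065 − 0.03972) = 55.064/0.66678 = 82.582 bar
a/V_m² = 2.300/(0.7065)² = 4.6079 bar
P = 82.582 − 4.6079 = 77.97 bar

P ≈ 77.97 bar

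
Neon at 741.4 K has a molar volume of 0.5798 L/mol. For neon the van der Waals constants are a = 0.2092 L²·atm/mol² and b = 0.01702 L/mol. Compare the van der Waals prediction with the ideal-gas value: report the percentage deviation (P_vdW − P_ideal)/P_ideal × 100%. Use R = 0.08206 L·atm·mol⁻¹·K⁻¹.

Ideal: P_ideal = RT/V_m = (0.08206)(741.4)/0.5798 = 104.932 atm
vdW: P = RT/(V_m − b) − a/V_m² = 60.8393/0.562780 − 0.2092/0.336168 = 108.105 − 0.622308 = 107.483 atm
% deviation = (107.483 − 104.932)/104.932 × 100% = 2.43%

2.43 %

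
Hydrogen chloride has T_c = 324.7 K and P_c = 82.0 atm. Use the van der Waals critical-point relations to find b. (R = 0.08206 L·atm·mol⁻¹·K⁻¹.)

b ≈ 0.04062 L/mol

From T_c = 8a/(27Rb) and P_c = a/(27b²): b = R T_c/(8 P_c).
b = (0.08206)(324.7)/(8×82.0) = 26.645/656.00 = 0.04062 L/mol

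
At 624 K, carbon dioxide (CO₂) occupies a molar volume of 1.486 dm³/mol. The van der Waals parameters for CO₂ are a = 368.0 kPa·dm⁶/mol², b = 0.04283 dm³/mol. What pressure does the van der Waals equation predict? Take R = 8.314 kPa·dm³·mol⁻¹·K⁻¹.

P = RT/(V_m − b) − a/V_m²
RT/(V_m − b) = (8.314)(624)/(1.486 − 0.04283) = 5187.9/1.4432 = 3594.7 kPa
a/V_m² = 368.0/(1.486)² = 166.65 kPa
P = 3594.7 − 166.65 = 3428 kPa

P ≈ 3428 kPa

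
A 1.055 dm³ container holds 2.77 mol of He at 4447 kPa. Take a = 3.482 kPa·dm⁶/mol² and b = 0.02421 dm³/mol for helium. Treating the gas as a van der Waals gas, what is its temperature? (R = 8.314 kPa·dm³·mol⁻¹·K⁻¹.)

T ≈ 191.8 K

T = (P + a n²/V²)(V − nb)/(nR)
P + a n²/V² = 4447 + (3.482)(2.77)²/(1.055)² = 4471.0 kPa
V − nb = 1.055 − (2.77)(0.02421) = 0.98794 dm³
T = (4471.0)(0.98794)/((2.77)(8.314)) = 191.8 K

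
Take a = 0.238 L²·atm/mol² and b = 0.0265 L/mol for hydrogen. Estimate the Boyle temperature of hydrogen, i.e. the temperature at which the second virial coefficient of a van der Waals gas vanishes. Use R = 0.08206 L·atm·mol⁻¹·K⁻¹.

T_B ≈ 109.4 K

For a van der Waals gas the second virial coefficient B₂ = b − a/(RT) vanishes at T_B = a/(Rb).
T_B = 0.238/(0.08206×0.0265) = 0.238/0.0021746 = 109.4 K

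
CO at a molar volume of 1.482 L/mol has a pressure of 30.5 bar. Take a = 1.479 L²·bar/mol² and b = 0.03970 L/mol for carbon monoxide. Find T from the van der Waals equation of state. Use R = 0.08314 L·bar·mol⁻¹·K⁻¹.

T ≈ 540.8 K

T = (P + a/V_m²)(V_m − b)/R
P + a/V_m² = 30.5 + 1.479/(1.482)² = 31.173 bar
V_m − b = 1.482 − 0.03970 = 1.4423 L/mol
T = (31.173)(1.4423)/0.08314 = 540.8 K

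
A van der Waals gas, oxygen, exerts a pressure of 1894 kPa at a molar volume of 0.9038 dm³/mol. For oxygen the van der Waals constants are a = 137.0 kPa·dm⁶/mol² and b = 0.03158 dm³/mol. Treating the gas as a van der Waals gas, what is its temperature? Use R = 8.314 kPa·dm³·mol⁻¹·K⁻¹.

T ≈ 216.3 K

T = (P + a/V_m²)(V_m − b)/R
P + a/V_m² = 1894 + 137.0/(0.9038)² = 2061.7 kPa
V_m − b = 0.9038 − 0.03158 = 0.87222 dm³/mol
T = (2061.7)(0.87222)/8.314 = 216.3 K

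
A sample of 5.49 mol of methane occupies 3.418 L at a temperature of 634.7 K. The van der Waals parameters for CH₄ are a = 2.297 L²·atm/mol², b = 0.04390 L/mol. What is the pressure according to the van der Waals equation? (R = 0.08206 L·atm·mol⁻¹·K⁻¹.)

P ≈ 84.08 atm

P = nRT/(V − nb) − a n²/V²
nRT/(V − nb) = (5.49)(0.08206)(634.7)/(3.418 − 5.49×0.04390) = 285.94/3.1770 = 90.003 atm
a n²/V² = (2.297)(5.49)²/(3.418)² = 5.9260 atm
P = 90.003 − 5.9260 = 84.08 atm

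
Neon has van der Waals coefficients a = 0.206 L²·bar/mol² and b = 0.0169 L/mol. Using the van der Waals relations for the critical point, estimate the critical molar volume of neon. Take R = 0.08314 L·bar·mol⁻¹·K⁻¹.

V_m,c ≈ 0.05070 L/mol

For a van der Waals gas, V_m,c = 3b.
V_m,c = 3×0.0169 = 0.05070 L/mol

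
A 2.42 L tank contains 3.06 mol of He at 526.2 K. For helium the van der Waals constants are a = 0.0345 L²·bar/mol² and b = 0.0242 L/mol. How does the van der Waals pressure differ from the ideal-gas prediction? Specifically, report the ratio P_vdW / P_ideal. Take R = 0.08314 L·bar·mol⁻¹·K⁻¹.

Ideal: P_ideal = nRT/V = (3.06)(0.08314)(526.2)/2.42 = 55.3181 bar
vdW: P = nRT/(V − nb) − a n²/V² = 133.870/2.34595 − 0.323044/5.85640 = 57.0643 − 0.0551608 = 57.0091 bar
Ratio = 57.0091/55.3181 = 1.031

P_vdW / P_ideal ≈ 1.031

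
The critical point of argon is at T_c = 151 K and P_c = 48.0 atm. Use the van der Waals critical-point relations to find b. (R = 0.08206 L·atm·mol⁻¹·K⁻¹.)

b ≈ 0.03227 L/mol

From T_c = 8a/(27Rb) and P_c = a/(27b²): b = R T_c/(8 P_c).
b = (0.08206)(151)/(8×48.0) = 12.391/384.00 = 0.03227 L/mol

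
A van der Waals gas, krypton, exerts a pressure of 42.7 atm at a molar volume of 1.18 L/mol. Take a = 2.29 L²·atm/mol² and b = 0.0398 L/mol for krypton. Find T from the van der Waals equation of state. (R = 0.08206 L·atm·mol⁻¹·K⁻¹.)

T = (P + a/V_m²)(V_m − b)/R
P + a/V_m² = 42.7 + 2.29/(1.18)² = 44.345 atm
V_m − b = 1.18 − 0.0398 = 1.1402 L/mol
T = (44.345)(1.1402)/0.08206 = 616.2 K

T ≈ 616.2 K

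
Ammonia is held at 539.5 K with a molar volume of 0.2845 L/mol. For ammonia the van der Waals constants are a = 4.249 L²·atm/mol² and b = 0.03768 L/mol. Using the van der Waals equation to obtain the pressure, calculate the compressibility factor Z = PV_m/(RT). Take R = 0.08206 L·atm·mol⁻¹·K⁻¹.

P = RT/(V_m − b) − a/V_m² = (0.08206)(539.5)/(0.2845 − 0.03768) − 4.249/(0.2845)²
  = 44.271/0.24682 − 52.496 = 179.37 − 52.496 = 126.87 atm
Z = PV_m/(RT) = (126.87)(0.2845)/((0.08206)(539.5)) = 36.095/44.271 = 0.8153

Z ≈ 0.8153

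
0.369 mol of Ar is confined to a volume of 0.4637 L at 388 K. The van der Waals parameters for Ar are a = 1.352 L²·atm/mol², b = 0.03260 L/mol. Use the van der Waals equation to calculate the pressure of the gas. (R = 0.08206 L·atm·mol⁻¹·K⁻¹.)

P ≈ 25.16 atm

P = nRT/(V − nb) − a n²/V²
nRT/(V − nb) = (0.369)(0.08206)(388)/(0.4637 − 0.369×0.03260) = 11.749/0.45167 = 26.012 atm
a n²/V² = (1.352)(0.369)²/(0.4637)² = 0.85616 atm
P = 26.012 − 0.85616 = 25.16 atm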